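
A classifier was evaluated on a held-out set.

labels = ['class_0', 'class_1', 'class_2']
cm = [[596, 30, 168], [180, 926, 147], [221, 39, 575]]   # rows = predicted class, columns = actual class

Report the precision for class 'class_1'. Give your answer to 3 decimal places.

0.739

Treat 'class_1' as positive and all other classes as negative.
precision = TP/(TP+FP).
class_1: TP=926, FP=180+147=327 → 926/1253 = 0.7390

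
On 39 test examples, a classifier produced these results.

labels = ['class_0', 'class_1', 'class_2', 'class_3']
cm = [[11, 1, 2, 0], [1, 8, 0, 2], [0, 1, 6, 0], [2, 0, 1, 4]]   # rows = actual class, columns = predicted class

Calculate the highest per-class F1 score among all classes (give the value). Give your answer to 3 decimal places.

0.786

Per-class F1 score (2·TP/(2·TP+FP+FN)):
  class_0: TP=11, FP=1+0+2=3, FN=1+2+0=3 → 22/28 = 0.7857
  class_1: TP=8, FP=1+1+0=2, FN=1+0+2=3 → 16/21 = 0.7619
  class_2: TP=6, FP=2+0+1=3, FN=0+1+0=1 → 12/16 = 0.7500
  class_3: TP=4, FP=0+2+0=2, FN=2+0+1=3 → 8/13 = 0.6154
Highest is class 'class_0' with F1 score = 0.786.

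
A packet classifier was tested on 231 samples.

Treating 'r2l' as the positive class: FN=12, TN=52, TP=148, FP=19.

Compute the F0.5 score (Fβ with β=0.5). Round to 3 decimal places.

0.894

Fβ = (1+β²)·TP / ((1+β²)·TP + β²·FN + FP), with β²=1/4
= 1.25·148 / (1.25·148 + 0.25·12 + 19) = 0.894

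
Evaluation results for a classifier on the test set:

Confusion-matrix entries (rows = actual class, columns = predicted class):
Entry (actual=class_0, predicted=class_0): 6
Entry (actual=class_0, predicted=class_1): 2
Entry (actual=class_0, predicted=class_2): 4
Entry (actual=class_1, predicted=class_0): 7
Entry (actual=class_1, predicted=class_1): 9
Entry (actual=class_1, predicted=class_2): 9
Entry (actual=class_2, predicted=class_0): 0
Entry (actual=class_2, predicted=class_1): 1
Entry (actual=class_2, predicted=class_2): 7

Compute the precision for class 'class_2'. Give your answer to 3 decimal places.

0.350

Take TP from the diagonal, FP from the rest of the 'class_2' prediction marginal, FN from the rest of the 'class_2' actual marginal.
precision = TP/(TP+FP).
class_2: TP=7, FP=4+9=13 → 7/20 = 0.3500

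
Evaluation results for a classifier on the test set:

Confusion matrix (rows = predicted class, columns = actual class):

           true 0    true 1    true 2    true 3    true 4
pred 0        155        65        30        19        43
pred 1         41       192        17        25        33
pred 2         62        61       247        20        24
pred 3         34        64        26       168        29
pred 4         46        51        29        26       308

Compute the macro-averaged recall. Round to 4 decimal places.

0.5931

Per-class recall (TP/(TP+FN)):
  0: TP=155, FN=41+62+34+46=183 → 155/338 = 0.45858
  1: TP=192, FN=65+61+64+51=241 → 192/433 = 0.44342
  2: TP=247, FN=30+17+26+29=102 → 247/349 = 0.70774
  3: TP=168, FN=19+25+20+26=90 → 168/258 = 0.65116
  4: TP=308, FN=43+33+24+29=129 → 308/437 = 0.70481
Macro-recall = mean = (0.45858 + 0.44342 + 0.70774 + 0.65116 + 0.70481) / 5 = 0.5931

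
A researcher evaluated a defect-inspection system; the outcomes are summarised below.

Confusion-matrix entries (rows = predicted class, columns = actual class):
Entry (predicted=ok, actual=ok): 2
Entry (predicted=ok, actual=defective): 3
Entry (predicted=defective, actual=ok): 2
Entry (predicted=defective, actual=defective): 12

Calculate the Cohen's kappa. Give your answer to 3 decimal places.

Observed agreement pₒ = trace/N = 14/19 = 0.7368
Expected agreement pₑ = Σ (rowᵢ·colᵢ)/N² = (4·5 + 15·14)/19² = 0.6371
κ = (pₒ − pₑ)/(1 − pₑ) = (0.7368 − 0.6371)/(1 − 0.6371) = 0.275

0.275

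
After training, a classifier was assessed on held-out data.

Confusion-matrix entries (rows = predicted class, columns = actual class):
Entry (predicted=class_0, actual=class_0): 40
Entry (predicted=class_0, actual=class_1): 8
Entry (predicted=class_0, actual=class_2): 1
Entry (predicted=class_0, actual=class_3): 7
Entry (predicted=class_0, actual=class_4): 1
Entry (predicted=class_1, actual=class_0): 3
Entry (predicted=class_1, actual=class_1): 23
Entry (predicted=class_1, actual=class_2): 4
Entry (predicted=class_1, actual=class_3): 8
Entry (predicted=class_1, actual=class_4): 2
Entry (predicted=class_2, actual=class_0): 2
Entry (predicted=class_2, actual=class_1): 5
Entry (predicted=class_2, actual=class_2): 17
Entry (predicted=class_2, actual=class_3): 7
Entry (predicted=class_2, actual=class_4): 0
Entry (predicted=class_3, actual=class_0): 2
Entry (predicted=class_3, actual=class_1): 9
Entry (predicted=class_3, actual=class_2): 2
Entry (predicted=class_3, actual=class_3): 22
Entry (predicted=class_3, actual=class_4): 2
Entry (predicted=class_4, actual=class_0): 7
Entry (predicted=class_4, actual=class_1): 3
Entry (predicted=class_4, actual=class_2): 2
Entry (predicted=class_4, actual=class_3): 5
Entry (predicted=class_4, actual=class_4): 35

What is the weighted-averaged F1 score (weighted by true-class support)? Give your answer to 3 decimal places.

Per-class F1 score (2·TP/(2·TP+FP+FN)):
  class_0: TP=40, FP=8+1+7+1=17, FN=3+2+2+7=14 → 80/111 = 0.7207
  class_1: TP=23, FP=3+4+8+2=17, FN=8+5+9+3=25 → 46/88 = 0.5227
  class_2: TP=17, FP=2+5+7+0=14, FN=1+4+2+2=9 → 34/57 = 0.5965
  class_3: TP=22, FP=2+9+2+2=15, FN=7+8+7+5=27 → 44/86 = 0.5116
  class_4: TP=35, FP=7+3+2+5=17, FN=1+2+0+2=5 → 70/92 = 0.7609
Weighted-F1 score = Σ (supportᵢ/N)·F1 scoreᵢ with N=217: (54/217)·0.7207 + (48/217)·0.5227 + (26/217)·0.5965 + (49/217)·0.5116 + (40/217)·0.7609 = 0.622

0.622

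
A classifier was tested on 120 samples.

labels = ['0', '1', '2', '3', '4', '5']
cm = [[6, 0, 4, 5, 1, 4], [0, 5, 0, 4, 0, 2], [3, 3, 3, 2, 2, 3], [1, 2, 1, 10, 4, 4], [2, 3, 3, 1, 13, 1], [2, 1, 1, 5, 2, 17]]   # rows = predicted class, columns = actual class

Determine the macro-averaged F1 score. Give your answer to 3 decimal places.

Per-class F1 score (2·TP/(2·TP+FP+FN)):
  0: TP=6, FP=0+4+5+1+4=14, FN=0+3+1+2+2=8 → 12/34 = 0.3529
  1: TP=5, FP=0+0+4+0+2=6, FN=0+3+2+3+1=9 → 10/25 = 0.4000
  2: TP=3, FP=3+3+2+2+3=13, FN=4+0+1+3+1=9 → 6/28 = 0.2143
  3: TP=10, FP=1+2+1+4+4=12, FN=5+4+2+1+5=17 → 20/49 = 0.4082
  4: TP=13, FP=2+3+3+1+1=10, FN=1+0+2+4+2=9 → 26/45 = 0.5778
  5: TP=17, FP=2+1+1+5+2=11, FN=4+2+3+4+1=14 → 34/59 = 0.5763
Macro-F1 score = mean = (0.3529 + 0.4000 + 0.2143 + 0.4082 + 0.5778 + 0.5763) / 6 = 0.422

0.422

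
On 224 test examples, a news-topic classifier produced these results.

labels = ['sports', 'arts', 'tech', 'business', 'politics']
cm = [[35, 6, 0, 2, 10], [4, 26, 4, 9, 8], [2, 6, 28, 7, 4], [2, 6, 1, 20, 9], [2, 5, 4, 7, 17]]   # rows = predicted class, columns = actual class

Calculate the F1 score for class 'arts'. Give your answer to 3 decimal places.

0.520

F1 score = 2·TP/(2·TP+FP+FN).
arts: TP=26, FP=4+4+9+8=25, FN=6+6+6+5=23 → 52/100 = 0.5200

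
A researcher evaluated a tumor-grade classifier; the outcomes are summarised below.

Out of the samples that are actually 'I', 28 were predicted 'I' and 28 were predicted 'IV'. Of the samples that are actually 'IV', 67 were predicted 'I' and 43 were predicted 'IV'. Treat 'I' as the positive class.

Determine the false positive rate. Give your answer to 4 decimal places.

0.6091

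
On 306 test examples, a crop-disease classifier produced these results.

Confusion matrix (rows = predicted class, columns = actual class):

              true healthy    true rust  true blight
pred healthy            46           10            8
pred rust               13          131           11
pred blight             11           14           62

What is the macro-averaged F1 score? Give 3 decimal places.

Per-class F1 score (2·TP/(2·TP+FP+FN)):
  healthy: TP=46, FP=10+8=18, FN=13+11=24 → 92/134 = 0.6866
  rust: TP=131, FP=13+11=24, FN=10+14=24 → 262/310 = 0.8452
  blight: TP=62, FP=11+14=25, FN=8+11=19 → 124/168 = 0.7381
Macro-F1 score = mean = (0.6866 + 0.8452 + 0.7381) / 3 = 0.757

0.757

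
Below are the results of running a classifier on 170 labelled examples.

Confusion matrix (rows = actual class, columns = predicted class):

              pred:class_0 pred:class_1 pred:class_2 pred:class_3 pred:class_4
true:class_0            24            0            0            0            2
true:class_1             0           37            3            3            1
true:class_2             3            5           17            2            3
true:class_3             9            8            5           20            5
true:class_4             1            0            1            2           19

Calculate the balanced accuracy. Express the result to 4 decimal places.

0.7165

Balanced accuracy = mean of per-class recall.
  class_0: recall = 24/26 = 0.92308
  class_1: recall = 37/44 = 0.84091
  class_2: recall = 17/30 = 0.56667
  class_3: recall = 20/47 = 0.42553
  class_4: recall = 19/23 = 0.82609
Mean = (0.92308 + 0.84091 + 0.56667 + 0.42553 + 0.82609) / 5 = 0.7165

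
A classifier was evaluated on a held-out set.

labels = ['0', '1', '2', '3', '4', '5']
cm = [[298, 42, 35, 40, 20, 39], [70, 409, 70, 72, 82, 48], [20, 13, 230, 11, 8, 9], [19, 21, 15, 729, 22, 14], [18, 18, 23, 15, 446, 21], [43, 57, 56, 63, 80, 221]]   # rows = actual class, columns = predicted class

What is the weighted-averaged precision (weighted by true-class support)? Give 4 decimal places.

Per-class precision (TP/(TP+FP)):
  0: TP=298, FP=70+20+19+18+43=170 → 298/468 = 0.63675
  1: TP=409, FP=42+13+21+18+57=151 → 409/560 = 0.73036
  2: TP=230, FP=35+70+15+23+56=199 → 230/429 = 0.53613
  3: TP=729, FP=40+72+11+15+63=201 → 729/930 = 0.78387
  4: TP=446, FP=20+82+8+22+80=212 → 446/658 = 0.67781
  5: TP=221, FP=39+48+9+14+21=131 → 221/352 = 0.62784
Weighted-precision = Σ (supportᵢ/N)·precisionᵢ with N=3397: (474/3397)·0.63675 + (751/3397)·0.73036 + (291/3397)·0.53613 + (820/3397)·0.78387 + (541/3397)·0.67781 + (520/3397)·0.62784 = 0.6895

0.6895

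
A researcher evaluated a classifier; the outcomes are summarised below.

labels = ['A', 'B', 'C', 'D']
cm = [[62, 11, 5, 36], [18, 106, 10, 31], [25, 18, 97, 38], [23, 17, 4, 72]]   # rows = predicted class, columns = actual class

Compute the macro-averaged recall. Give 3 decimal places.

Per-class recall (TP/(TP+FN)):
  A: TP=62, FN=18+25+23=66 → 62/128 = 0.4844
  B: TP=106, FN=11+18+17=46 → 106/152 = 0.6974
  C: TP=97, FN=5+10+4=19 → 97/116 = 0.8362
  D: TP=72, FN=36+31+38=105 → 72/177 = 0.4068
Macro-recall = mean = (0.4844 + 0.6974 + 0.8362 + 0.4068) / 4 = 0.606

0.606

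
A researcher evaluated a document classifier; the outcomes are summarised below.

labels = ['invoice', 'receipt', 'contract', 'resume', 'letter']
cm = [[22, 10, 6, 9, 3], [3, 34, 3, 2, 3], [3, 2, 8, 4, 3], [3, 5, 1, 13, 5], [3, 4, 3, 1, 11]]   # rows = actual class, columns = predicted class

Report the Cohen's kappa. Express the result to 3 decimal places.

Observed agreement pₒ = trace/N = 88/164 = 0.5366
Expected agreement pₑ = Σ (rowᵢ·colᵢ)/N² = (50·34 + 45·55 + 20·21 + 27·29 + 22·25)/164² = 0.2204
κ = (pₒ − pₑ)/(1 − pₑ) = (0.5366 − 0.2204)/(1 − 0.2204) = 0.406

0.406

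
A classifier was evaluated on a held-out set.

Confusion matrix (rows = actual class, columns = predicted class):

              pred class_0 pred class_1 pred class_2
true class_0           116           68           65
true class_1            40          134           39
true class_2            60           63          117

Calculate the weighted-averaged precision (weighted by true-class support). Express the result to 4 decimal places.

Per-class precision (TP/(TP+FP)):
  class_0: TP=116, FP=40+60=100 → 116/216 = 0.53704
  class_1: TP=134, FP=68+63=131 → 134/265 = 0.50566
  class_2: TP=117, FP=65+39=104 → 117/221 = 0.52941
Weighted-precision = Σ (supportᵢ/N)·precisionᵢ with N=702: (249/702)·0.53704 + (213/702)·0.50566 + (240/702)·0.52941 = 0.5249

0.5249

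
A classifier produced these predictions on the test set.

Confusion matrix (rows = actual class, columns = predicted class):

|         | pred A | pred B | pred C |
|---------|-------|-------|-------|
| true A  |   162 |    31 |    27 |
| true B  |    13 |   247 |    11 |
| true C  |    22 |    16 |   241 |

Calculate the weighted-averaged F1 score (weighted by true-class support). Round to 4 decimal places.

Per-class F1 score (2·TP/(2·TP+FP+FN)):
  A: TP=162, FP=13+22=35, FN=31+27=58 → 324/417 = 0.77698
  B: TP=247, FP=31+16=47, FN=13+11=24 → 494/565 = 0.87434
  C: TP=241, FP=27+11=38, FN=22+16=38 → 482/558 = 0.86380
Weighted-F1 score = Σ (supportᵢ/N)·F1 scoreᵢ with N=770: (220/770)·0.77698 + (271/770)·0.87434 + (279/770)·0.86380 = 0.8427

0.8427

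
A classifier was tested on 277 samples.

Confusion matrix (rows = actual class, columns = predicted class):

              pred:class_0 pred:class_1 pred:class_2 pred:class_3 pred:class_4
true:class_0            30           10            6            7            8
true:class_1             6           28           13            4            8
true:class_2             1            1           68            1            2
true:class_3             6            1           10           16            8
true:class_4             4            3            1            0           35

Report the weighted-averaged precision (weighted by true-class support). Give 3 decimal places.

0.636

Per-class precision (TP/(TP+FP)):
  class_0: TP=30, FP=6+1+6+4=17 → 30/47 = 0.6383
  class_1: TP=28, FP=10+1+1+3=15 → 28/43 = 0.6512
  class_2: TP=68, FP=6+13+10+1=30 → 68/98 = 0.6939
  class_3: TP=16, FP=7+4+1+0=12 → 16/28 = 0.5714
  class_4: TP=35, FP=8+8+2+8=26 → 35/61 = 0.5738
Weighted-precision = Σ (supportᵢ/N)·precisionᵢ with N=277: (61/277)·0.6383 + (59/277)·0.6512 + (73/277)·0.6939 + (41/277)·0.5714 + (43/277)·0.5738 = 0.636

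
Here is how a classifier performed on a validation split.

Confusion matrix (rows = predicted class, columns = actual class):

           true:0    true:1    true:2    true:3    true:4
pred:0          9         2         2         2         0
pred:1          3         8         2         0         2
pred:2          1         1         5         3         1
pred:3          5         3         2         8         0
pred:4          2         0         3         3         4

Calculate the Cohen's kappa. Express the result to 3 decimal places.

Observed agreement pₒ = trace/N = 34/71 = 0.4789
Expected agreement pₑ = Σ (rowᵢ·colᵢ)/N² = (20·15 + 14·15 + 14·11 + 16·18 + 7·12)/71² = 0.2055
κ = (pₒ − pₑ)/(1 − pₑ) = (0.4789 − 0.2055)/(1 − 0.2055) = 0.344

0.344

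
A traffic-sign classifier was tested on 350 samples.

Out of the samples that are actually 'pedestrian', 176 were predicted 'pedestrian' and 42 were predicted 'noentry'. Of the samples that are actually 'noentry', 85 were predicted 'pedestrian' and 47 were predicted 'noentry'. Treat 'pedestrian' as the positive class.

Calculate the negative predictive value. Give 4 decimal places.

0.5281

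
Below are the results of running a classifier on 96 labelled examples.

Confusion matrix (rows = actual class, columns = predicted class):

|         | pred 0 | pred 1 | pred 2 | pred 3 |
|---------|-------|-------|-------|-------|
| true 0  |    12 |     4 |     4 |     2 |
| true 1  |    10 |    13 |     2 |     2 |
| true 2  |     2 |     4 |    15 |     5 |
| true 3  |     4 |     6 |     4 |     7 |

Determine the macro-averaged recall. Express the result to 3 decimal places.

0.484

Per-class recall (TP/(TP+FN)):
  0: TP=12, FN=4+4+2=10 → 12/22 = 0.5455
  1: TP=13, FN=10+2+2=14 → 13/27 = 0.4815
  2: TP=15, FN=2+4+5=11 → 15/26 = 0.5769
  3: TP=7, FN=4+6+4=14 → 7/21 = 0.3333
Macro-recall = mean = (0.5455 + 0.4815 + 0.5769 + 0.3333) / 4 = 0.484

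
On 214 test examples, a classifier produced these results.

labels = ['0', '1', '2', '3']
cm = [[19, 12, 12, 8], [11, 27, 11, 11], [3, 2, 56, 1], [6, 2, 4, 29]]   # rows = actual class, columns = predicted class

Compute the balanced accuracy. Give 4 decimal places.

0.6083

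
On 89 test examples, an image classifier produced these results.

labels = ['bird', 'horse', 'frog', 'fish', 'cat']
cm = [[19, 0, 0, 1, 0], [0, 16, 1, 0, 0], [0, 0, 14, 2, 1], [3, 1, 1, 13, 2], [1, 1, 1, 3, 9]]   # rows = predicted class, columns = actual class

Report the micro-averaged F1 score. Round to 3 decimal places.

0.798

Micro-averaging pools counts across classes: ΣTP=71, ΣFP=18, ΣFN=18.
Micro-F1 score = 2·TP/(2·TP+FP+FN) on pooled counts = 0.798 (equals overall accuracy in single-label multiclass).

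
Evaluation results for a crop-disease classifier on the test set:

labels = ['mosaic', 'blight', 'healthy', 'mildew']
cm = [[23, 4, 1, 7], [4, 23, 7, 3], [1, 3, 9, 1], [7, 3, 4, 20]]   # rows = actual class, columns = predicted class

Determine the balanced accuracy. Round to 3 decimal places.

Balanced accuracy = mean of per-class recall.
  mosaic: recall = 23/35 = 0.6571
  blight: recall = 23/37 = 0.6216
  healthy: recall = 9/14 = 0.6429
  mildew: recall = 20/34 = 0.5882
Mean = (0.6571 + 0.6216 + 0.6429 + 0.5882) / 4 = 0.627

0.627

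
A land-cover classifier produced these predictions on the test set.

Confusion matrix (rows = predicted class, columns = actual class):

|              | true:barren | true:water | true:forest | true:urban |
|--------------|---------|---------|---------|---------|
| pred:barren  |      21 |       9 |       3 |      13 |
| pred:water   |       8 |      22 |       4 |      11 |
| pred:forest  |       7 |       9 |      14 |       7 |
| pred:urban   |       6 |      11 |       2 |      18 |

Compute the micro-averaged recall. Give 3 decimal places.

0.455

Micro-averaging pools counts across classes: ΣTP=75, ΣFP=90, ΣFN=90.
Micro-recall = TP/(TP+FN) on pooled counts = 0.455 (equals overall accuracy in single-label multiclass).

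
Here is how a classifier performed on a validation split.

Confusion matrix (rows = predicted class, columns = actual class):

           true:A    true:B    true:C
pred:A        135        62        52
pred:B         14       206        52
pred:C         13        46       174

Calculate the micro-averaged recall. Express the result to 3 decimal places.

Micro-averaging pools counts across classes: ΣTP=515, ΣFP=239, ΣFN=239.
Micro-recall = TP/(TP+FN) on pooled counts = 0.683 (equals overall accuracy in single-label multiclass).

0.683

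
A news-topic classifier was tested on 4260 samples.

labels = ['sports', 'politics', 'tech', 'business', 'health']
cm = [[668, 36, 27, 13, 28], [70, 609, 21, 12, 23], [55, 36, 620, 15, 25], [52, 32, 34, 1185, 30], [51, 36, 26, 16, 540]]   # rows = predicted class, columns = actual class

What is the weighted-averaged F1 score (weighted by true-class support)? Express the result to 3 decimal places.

0.849

Per-class F1 score (2·TP/(2·TP+FP+FN)):
  sports: TP=668, FP=36+27+13+28=104, FN=70+55+52+51=228 → 1336/1668 = 0.8010
  politics: TP=609, FP=70+21+12+23=126, FN=36+36+32+36=140 → 1218/1484 = 0.8208
  tech: TP=620, FP=55+36+15+25=131, FN=27+21+34+26=108 → 1240/1479 = 0.8384
  business: TP=1185, FP=52+32+34+30=148, FN=13+12+15+16=56 → 2370/2574 = 0.9207
  health: TP=540, FP=51+36+26+16=129, FN=28+23+25+30=106 → 1080/1315 = 0.8213
Weighted-F1 score = Σ (supportᵢ/N)·F1 scoreᵢ with N=4260: (896/4260)·0.8010 + (749/4260)·0.8208 + (728/4260)·0.8384 + (1241/4260)·0.9207 + (646/4260)·0.8213 = 0.849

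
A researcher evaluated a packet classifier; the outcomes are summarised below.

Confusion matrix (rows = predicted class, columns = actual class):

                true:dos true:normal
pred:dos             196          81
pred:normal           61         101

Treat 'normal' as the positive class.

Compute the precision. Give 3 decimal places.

0.623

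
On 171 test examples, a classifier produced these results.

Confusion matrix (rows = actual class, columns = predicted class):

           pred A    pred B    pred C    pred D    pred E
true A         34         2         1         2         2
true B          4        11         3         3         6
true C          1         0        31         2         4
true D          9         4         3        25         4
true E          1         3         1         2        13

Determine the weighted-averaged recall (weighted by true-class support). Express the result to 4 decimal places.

Per-class recall (TP/(TP+FN)):
  A: TP=34, FN=2+1+2+2=7 → 34/41 = 0.82927
  B: TP=11, FN=4+3+3+6=16 → 11/27 = 0.40741
  C: TP=31, FN=1+0+2+4=7 → 31/38 = 0.81579
  D: TP=25, FN=9+4+3+4=20 → 25/45 = 0.55556
  E: TP=13, FN=1+3+1+2=7 → 13/20 = 0.65000
Weighted-recall = Σ (supportᵢ/N)·recallᵢ with N=171: (41/171)·0.82927 + (27/171)·0.40741 + (38/171)·0.81579 + (45/171)·0.55556 + (20/171)·0.65000 = 0.6667

0.6667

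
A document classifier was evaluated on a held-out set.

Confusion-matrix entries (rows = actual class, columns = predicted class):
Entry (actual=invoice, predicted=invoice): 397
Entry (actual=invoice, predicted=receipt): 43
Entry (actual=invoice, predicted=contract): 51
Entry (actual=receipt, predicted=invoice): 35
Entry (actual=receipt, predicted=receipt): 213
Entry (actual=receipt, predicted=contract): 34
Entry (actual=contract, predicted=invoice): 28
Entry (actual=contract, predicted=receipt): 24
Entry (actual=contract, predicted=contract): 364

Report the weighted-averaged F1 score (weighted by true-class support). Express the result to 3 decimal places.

0.819

Per-class F1 score (2·TP/(2·TP+FP+FN)):
  invoice: TP=397, FP=35+28=63, FN=43+51=94 → 794/951 = 0.8349
  receipt: TP=213, FP=43+24=67, FN=35+34=69 → 426/562 = 0.7580
  contract: TP=364, FP=51+34=85, FN=28+24=52 → 728/865 = 0.8416
Weighted-F1 score = Σ (supportᵢ/N)·F1 scoreᵢ with N=1189: (491/1189)·0.8349 + (282/1189)·0.7580 + (416/1189)·0.8416 = 0.819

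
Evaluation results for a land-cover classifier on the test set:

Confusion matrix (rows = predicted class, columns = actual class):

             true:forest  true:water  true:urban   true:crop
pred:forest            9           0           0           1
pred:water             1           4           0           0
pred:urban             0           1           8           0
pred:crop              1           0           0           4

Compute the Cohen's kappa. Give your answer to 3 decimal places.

0.810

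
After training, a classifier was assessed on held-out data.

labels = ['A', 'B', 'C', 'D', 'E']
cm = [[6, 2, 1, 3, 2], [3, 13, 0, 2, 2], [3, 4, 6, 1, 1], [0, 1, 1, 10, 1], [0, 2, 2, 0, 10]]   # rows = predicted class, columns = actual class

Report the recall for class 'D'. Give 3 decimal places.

0.625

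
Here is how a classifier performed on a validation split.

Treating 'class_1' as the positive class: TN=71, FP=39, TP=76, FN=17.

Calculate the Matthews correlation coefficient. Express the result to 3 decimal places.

0.465

MCC = (TP·TN − FP·FN) / √((TP+FP)(TP+FN)(TN+FP)(TN+FN))
Numerator = 76·71 − 39·17 = 4733
Denominator = √(115·93·110·88) = √103527600 = 10174.8514
MCC = 4733 / 10174.8514 = 0.465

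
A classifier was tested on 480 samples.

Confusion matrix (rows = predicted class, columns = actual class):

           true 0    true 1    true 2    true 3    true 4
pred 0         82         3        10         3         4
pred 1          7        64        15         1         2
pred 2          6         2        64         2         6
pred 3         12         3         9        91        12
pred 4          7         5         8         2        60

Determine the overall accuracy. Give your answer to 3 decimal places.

0.752

Accuracy = trace / total = (82+64+64+91+60=361) / 480 = 361/480 = 0.752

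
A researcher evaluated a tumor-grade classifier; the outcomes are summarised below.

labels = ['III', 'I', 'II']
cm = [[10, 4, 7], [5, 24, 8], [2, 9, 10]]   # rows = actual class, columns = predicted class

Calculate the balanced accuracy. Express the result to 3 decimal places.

0.534

Balanced accuracy = mean of per-class recall.
  III: recall = 10/21 = 0.4762
  I: recall = 24/37 = 0.6486
  II: recall = 10/21 = 0.4762
Mean = (0.4762 + 0.6486 + 0.4762) / 3 = 0.534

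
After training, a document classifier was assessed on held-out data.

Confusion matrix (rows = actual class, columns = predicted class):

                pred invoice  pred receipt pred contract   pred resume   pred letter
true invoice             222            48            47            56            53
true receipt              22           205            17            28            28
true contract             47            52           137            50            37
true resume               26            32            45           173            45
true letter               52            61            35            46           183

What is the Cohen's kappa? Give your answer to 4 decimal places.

0.4081

Observed agreement pₒ = trace/N = 920/1747 = 0.52662
Expected agreement pₑ = Σ (rowᵢ·colᵢ)/N² = (426·369 + 300·398 + 323·281 + 321·353 + 377·346)/1747² = 0.20023
κ = (pₒ − pₑ)/(1 − pₑ) = (0.52662 − 0.20023)/(1 − 0.20023) = 0.4081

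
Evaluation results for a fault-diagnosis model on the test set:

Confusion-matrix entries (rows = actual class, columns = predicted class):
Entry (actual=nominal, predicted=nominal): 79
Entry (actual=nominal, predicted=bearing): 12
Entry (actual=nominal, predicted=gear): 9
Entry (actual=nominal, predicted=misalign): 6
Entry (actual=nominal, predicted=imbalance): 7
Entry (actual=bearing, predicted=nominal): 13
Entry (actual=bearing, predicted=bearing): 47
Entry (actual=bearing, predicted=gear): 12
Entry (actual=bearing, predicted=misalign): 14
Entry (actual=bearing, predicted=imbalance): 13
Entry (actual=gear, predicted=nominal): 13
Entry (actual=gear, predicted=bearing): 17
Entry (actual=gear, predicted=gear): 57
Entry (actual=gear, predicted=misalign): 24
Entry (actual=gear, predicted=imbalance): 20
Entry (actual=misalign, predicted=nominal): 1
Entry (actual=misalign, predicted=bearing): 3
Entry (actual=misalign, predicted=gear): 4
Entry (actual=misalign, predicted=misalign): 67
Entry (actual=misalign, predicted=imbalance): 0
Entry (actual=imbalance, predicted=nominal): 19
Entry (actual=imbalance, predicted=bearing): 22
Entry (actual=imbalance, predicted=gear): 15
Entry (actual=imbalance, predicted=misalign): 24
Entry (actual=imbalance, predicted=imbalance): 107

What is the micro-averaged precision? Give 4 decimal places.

Micro-averaging pools counts across classes: ΣTP=357, ΣFP=248, ΣFN=248.
Micro-precision = TP/(TP+FP) on pooled counts = 0.5901 (equals overall accuracy in single-label multiclass).

0.5901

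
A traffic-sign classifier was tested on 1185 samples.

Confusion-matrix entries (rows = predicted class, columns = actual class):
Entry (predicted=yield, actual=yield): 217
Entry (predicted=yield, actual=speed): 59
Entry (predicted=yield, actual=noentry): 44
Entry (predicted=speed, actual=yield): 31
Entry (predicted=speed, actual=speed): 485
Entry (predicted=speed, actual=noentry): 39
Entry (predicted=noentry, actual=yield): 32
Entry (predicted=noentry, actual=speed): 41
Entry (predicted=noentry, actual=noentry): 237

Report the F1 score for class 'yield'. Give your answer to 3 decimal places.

0.723

Take TP from the diagonal, FP from the rest of the 'yield' prediction marginal, FN from the rest of the 'yield' actual marginal.
F1 score = 2·TP/(2·TP+FP+FN).
yield: TP=217, FP=59+44=103, FN=31+32=63 → 434/600 = 0.7233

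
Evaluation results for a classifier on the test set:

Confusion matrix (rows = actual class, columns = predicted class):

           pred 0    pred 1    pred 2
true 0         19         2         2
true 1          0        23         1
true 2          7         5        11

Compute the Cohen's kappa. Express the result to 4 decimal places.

0.6350

Observed agreement pₒ = trace/N = 53/70 = 0.75714
Expected agreement pₑ = Σ (rowᵢ·colᵢ)/N² = (23·26 + 24·30 + 23·14)/70² = 0.33469
κ = (pₒ − pₑ)/(1 − pₑ) = (0.75714 − 0.33469)/(1 − 0.33469) = 0.6350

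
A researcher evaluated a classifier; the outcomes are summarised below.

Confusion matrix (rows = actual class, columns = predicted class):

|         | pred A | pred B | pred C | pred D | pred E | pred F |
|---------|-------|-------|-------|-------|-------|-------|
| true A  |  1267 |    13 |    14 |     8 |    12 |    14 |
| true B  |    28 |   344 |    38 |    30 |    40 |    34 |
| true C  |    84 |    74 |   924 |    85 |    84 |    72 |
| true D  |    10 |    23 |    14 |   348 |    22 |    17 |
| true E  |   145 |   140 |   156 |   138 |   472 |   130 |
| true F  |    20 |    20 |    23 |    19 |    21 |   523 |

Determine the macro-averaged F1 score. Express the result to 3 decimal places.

0.690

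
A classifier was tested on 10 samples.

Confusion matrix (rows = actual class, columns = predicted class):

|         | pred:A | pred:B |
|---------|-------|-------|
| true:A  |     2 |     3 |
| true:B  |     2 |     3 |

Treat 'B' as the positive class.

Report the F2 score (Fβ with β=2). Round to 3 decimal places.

Fβ = (1+β²)·TP / ((1+β²)·TP + β²·FN + FP), with β²=4
= 5·3 / (5·3 + 4·2 + 3) = 0.577

0.577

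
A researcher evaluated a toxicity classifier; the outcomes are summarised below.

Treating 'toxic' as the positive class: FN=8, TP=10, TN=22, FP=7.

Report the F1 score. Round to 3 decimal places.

0.571

Precision = TP/(TP+FP) = 10/17 = 0.5882
Recall = TP/(TP+FN) = 10/18 = 0.5556
F1 = 2·TP/(2·TP+FP+FN) = 20/35 = 0.571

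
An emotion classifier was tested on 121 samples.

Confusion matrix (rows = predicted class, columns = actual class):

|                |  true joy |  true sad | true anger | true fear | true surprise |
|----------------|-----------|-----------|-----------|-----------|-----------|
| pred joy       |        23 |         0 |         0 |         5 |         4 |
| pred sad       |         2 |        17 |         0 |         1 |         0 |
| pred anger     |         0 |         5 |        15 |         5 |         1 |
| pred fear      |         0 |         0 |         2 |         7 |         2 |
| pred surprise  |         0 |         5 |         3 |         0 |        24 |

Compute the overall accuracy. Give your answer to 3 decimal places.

Accuracy = trace / total = (23+17+15+7+24=86) / 121 = 86/121 = 0.711

0.711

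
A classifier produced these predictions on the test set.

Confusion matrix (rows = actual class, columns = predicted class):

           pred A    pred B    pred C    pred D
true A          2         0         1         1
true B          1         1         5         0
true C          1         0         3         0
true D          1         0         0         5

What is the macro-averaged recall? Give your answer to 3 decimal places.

Per-class recall (TP/(TP+FN)):
  A: TP=2, FN=0+1+1=2 → 2/4 = 0.5000
  B: TP=1, FN=1+5+0=6 → 1/7 = 0.1429
  C: TP=3, FN=1+0+0=1 → 3/4 = 0.7500
  D: TP=5, FN=1+0+0=1 → 5/6 = 0.8333
Macro-recall = mean = (0.5000 + 0.1429 + 0.7500 + 0.8333) / 4 = 0.557

0.557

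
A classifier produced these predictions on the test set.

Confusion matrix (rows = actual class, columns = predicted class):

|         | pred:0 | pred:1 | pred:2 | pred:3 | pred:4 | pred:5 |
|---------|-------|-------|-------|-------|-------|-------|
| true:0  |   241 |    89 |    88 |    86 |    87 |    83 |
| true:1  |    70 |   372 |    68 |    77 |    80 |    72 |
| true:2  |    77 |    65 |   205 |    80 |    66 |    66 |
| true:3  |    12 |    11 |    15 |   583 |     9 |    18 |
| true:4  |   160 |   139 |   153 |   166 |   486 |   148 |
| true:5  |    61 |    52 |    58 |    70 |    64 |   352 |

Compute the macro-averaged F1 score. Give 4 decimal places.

Per-class F1 score (2·TP/(2·TP+FP+FN)):
  0: TP=241, FP=70+77+12+160+61=380, FN=89+88+86+87+83=433 → 482/1295 = 0.37220
  1: TP=372, FP=89+65+11+139+52=356, FN=70+68+77+80+72=367 → 744/1467 = 0.50716
  2: TP=205, FP=88+68+15+153+58=382, FN=77+65+80+66+66=354 → 410/1146 = 0.35777
  3: TP=583, FP=86+77+80+166+70=479, FN=12+11+15+9+18=65 → 1166/1710 = 0.68187
  4: TP=486, FP=87+80+66+9+64=306, FN=160+139+153+166+148=766 → 972/2044 = 0.47554
  5: TP=352, FP=83+72+66+18+148=387, FN=61+52+58+70+64=305 → 704/1396 = 0.50430
Macro-F1 score = mean = (0.37220 + 0.50716 + 0.35777 + 0.68187 + 0.47554 + 0.50430) / 6 = 0.4831

0.4831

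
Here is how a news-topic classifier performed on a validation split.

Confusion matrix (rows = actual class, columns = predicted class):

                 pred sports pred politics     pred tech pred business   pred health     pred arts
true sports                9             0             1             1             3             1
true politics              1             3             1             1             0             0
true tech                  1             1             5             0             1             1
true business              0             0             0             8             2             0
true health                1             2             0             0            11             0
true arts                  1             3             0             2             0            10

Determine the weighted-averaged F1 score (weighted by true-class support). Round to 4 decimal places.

0.6615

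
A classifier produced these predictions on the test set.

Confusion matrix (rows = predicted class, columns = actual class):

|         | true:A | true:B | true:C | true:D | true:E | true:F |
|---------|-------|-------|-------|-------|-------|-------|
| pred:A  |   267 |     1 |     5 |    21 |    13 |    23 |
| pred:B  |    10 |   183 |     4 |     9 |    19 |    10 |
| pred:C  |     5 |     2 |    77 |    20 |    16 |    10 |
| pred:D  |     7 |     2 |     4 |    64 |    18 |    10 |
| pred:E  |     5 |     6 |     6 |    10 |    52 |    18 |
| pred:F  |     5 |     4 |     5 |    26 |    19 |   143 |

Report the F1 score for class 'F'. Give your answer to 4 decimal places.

0.6875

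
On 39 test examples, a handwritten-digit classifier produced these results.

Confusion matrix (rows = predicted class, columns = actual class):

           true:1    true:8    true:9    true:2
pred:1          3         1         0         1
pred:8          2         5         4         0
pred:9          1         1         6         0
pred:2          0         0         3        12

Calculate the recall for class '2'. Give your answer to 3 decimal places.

0.923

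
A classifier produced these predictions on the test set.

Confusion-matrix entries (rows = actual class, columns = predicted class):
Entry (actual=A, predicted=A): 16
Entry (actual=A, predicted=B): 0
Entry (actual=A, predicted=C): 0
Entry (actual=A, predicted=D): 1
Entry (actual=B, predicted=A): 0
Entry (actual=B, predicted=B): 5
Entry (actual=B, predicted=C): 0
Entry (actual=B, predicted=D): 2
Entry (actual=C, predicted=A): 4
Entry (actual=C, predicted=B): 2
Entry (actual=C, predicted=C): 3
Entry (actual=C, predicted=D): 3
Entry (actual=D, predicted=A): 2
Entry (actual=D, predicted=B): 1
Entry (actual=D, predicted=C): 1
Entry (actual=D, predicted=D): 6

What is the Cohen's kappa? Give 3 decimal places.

Observed agreement pₒ = trace/N = 30/46 = 0.6522
Expected agreement pₑ = Σ (rowᵢ·colᵢ)/N² = (17·22 + 7·8 + 12·4 + 10·12)/46² = 0.2826
κ = (pₒ − pₑ)/(1 − pₑ) = (0.6522 − 0.2826)/(1 − 0.2826) = 0.515

0.515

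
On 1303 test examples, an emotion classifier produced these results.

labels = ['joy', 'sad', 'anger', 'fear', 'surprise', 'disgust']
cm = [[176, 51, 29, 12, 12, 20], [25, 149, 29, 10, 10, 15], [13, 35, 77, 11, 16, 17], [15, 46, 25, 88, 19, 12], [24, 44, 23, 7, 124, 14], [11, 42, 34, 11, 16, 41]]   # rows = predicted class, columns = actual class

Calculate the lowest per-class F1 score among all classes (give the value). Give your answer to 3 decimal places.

Per-class F1 score (2·TP/(2·TP+FP+FN)):
  joy: TP=176, FP=51+29+12+12+20=124, FN=25+13+15+24+11=88 → 352/564 = 0.6241
  sad: TP=149, FP=25+29+10+10+15=89, FN=51+35+46+44+42=218 → 298/605 = 0.4926
  anger: TP=77, FP=13+35+11+16+17=92, FN=29+29+25+23+34=140 → 154/386 = 0.3990
  fear: TP=88, FP=15+46+25+19+12=117, FN=12+10+11+7+11=51 → 176/344 = 0.5116
  surprise: TP=124, FP=24+44+23+7+14=112, FN=12+10+16+19+16=73 → 248/433 = 0.5727
  disgust: TP=41, FP=11+42+34+11+16=114, FN=20+15+17+12+14=78 → 82/274 = 0.2993
Lowest is class 'disgust' with F1 score = 0.299.

0.299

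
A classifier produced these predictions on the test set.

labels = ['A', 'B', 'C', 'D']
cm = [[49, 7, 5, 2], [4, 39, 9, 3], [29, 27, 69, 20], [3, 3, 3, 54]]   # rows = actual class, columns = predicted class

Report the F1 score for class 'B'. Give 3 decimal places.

0.595

Take TP from the diagonal, FP from the rest of the 'B' prediction marginal, FN from the rest of the 'B' actual marginal.
F1 score = 2·TP/(2·TP+FP+FN).
B: TP=39, FP=7+27+3=37, FN=4+9+3=16 → 78/131 = 0.5954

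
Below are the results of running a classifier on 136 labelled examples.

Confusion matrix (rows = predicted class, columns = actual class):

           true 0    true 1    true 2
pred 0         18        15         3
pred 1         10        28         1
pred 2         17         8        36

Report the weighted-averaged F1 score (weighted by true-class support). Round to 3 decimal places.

Per-class F1 score (2·TP/(2·TP+FP+FN)):
  0: TP=18, FP=15+3=18, FN=10+17=27 → 36/81 = 0.4444
  1: TP=28, FP=10+1=11, FN=15+8=23 → 56/90 = 0.6222
  2: TP=36, FP=17+8=25, FN=3+1=4 → 72/101 = 0.7129
Weighted-F1 score = Σ (supportᵢ/N)·F1 scoreᵢ with N=136: (45/136)·0.4444 + (51/136)·0.6222 + (40/136)·0.7129 = 0.590

0.590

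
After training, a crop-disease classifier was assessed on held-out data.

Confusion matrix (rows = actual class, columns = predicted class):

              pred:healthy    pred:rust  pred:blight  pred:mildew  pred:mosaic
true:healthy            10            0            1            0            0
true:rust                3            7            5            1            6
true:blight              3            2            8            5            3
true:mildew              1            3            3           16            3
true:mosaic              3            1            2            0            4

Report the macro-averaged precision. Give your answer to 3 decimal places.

0.487

Per-class precision (TP/(TP+FP)):
  healthy: TP=10, FP=3+3+1+3=10 → 10/20 = 0.5000
  rust: TP=7, FP=0+2+3+1=6 → 7/13 = 0.5385
  blight: TP=8, FP=1+5+3+2=11 → 8/19 = 0.4211
  mildew: TP=16, FP=0+1+5+0=6 → 16/22 = 0.7273
  mosaic: TP=4, FP=0+6+3+3=12 → 4/16 = 0.2500
Macro-precision = mean = (0.5000 + 0.5385 + 0.4211 + 0.7273 + 0.2500) / 5 = 0.487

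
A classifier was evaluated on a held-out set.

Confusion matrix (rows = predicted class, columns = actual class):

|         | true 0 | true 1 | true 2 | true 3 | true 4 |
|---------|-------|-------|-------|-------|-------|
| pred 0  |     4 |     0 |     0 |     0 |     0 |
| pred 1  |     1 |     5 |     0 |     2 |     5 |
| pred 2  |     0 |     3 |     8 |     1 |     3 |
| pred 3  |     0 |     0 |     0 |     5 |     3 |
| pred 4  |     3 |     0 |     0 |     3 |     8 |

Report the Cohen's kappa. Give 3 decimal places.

0.438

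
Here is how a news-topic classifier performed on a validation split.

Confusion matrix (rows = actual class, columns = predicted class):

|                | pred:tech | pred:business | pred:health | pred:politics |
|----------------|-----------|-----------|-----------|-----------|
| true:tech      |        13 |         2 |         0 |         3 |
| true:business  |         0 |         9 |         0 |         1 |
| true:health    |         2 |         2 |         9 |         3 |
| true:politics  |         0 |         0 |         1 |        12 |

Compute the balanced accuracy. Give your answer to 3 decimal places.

Balanced accuracy = mean of per-class recall.
  tech: recall = 13/18 = 0.7222
  business: recall = 9/10 = 0.9000
  health: recall = 9/16 = 0.5625
  politics: recall = 12/13 = 0.9231
Mean = (0.7222 + 0.9000 + 0.5625 + 0.9231) / 4 = 0.777

0.777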